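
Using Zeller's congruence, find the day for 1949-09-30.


Zeller's congruence:
q=30, m=9, k=49, j=19
h = (30 + ⌊13×10/5⌋ + 49 + ⌊49/4⌋ + ⌊19/4⌋ - 2×19) mod 7
= (30 + 26 + 49 + 12 + 4 - 38) mod 7
= 83 mod 7 = 6
h=6 → Friday

Friday


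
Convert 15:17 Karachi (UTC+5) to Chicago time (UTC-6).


Time difference = UTC-6 - UTC+5 = -11 hours
New hour = (15 -11) mod 24
= 4 mod 24 = 4
Minutes unchanged → 04:17

04:17


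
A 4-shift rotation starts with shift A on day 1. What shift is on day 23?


Shifts: A, B, C, D
Start: A (index 0)
Day 23: (0 + 23 - 1) mod 4
= 22 mod 4
= 2
Index 2 → shift C

Shift C


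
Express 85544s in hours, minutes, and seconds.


23h 45m 44s

Hours: 85544 ÷ 3600 = 23 remainder 2744
Minutes: 2744 ÷ 60 = 45 remainder 44
Seconds: 44


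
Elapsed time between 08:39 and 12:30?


3h 51m

End time in minutes: 12×60 + 30 = 750
Start time in minutes: 8×60 + 39 = 519
Difference = 750 - 519 = 231 minutes
= 3 hours 51 minutes


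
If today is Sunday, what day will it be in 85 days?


Start: Sunday (index 6)
(6 + 85) mod 7
= 91 mod 7
= 0
Index 0 → Monday

Monday


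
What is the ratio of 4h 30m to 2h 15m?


Duration 1: 270 minutes
Duration 2: 135 minutes
Ratio = 270:135
GCD = 135
Simplified = 2:1
As a decimal: 2/1 = 2.00

2:1 (2.00)


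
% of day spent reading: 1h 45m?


Time: 105 minutes
Day: 1440 minutes
Percentage = (105/1440) × 100 ≈ 7.3%

7.3%


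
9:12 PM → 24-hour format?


Input: 9:12 PM
PM: 9 + 12 = 21

21:12


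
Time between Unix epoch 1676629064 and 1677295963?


666899 seconds (185.2 hours / 7.72 days)

Difference = 1677295963 - 1676629064 = 666899 seconds
In hours: 666899 / 3600 ≈ 185.2
In days: 666899 / 86400 ≈ 7.72


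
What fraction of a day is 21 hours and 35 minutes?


0.8993 (89.93%)

Total minutes: 21×60 + 35 = 1295
Day = 24×60 = 1440 minutes
Fraction = 1295/1440 ≈ 0.8993
As a percentage: 1295/1440 × 100 ≈ 89.93%


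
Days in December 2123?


Month: December (month 12)
December has 31 days

31 days


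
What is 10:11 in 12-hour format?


10:11 AM

Hour: 10
10 < 12 → AM


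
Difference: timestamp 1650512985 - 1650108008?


404977 seconds (112.5 hours / 4.69 days)

Difference = 1650512985 - 1650108008 = 404977 seconds
In hours: 404977 / 3600 ≈ 112.5
In days: 404977 / 86400 ≈ 4.69


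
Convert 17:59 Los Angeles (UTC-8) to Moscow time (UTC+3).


04:59 (next day)

Time difference = UTC+3 - UTC-8 = +11 hours
New hour = (17 + 11) mod 24
= 28 mod 24 = 4
Minutes unchanged → 04:59; 28 ≥ 24 → next day


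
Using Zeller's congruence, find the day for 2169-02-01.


Zeller's congruence:
q=1, m=14, k=68, j=21
h = (1 + ⌊13×15/5⌋ + 68 + ⌊68/4⌋ + ⌊21/4⌋ - 2×21) mod 7
= (1 + 39 + 68 + 17 + 5 - 42) mod 7
= 88 mod 7 = 4
h=4 → Wednesday

Wednesday


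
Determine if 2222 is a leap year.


Rules: divisible by 4 AND (not by 100 OR by 400)
2222 ÷ 4 = 555 remainder 2 → not divisible by 4
Not divisible by 4 → not a leap year

No


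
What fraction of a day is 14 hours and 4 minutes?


0.5861 (58.61%)

Total minutes: 14×60 + 4 = 844
Day = 24×60 = 1440 minutes
Fraction = 844/1440 ≈ 0.5861
As a percentage: 844/1440 × 100 ≈ 58.61%


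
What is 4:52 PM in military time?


Input: 4:52 PM
PM: 4 + 12 = 16

16:52


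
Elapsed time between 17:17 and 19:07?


1h 50m

End time in minutes: 19×60 + 7 = 1147
Start time in minutes: 17×60 + 17 = 1037
Difference = 1147 - 1037 = 110 minutes
= 1 hours 50 minutes


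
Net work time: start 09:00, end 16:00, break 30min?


Total time = (16×60+0) - (9×60+0)
= 960 - 540 = 420 min
Minus break: 420 - 30 = 390 min
= 6h 30m

6h 30m (390 minutes)


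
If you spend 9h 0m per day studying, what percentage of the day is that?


Time: 540 minutes
Day: 1440 minutes
Percentage = (540/1440) × 100 = 37.5%

37.5%


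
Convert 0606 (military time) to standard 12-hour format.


6:06 AM

Hour: 6
6 < 12 → AM


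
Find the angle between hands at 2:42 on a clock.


171.0°

Hour hand = 2×30 + 42×0.5 = 81.0°
Minute hand = 42×6 = 252°
Difference = |81.0 - 252| = 171.0°


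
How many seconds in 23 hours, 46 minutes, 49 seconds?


Hours: 23 × 3600 = 82800
Minutes: 46 × 60 = 2760
Seconds: 49
Total = 82800 + 2760 + 49 = 85609

85609 seconds


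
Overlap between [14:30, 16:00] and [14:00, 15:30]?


Meeting A: 870-960 (in minutes from midnight)
Meeting B: 840-930
Overlap start = max(870, 840) = 870
Overlap end = min(960, 930) = 930
Overlap = max(0, 930 - 870) = 60 min

60 minutes


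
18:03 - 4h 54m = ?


13:09

Start: 1083 minutes from midnight
Subtract: 294 minutes
Remaining: 1083 - 294 = 789
Hours: 13, Minutes: 9


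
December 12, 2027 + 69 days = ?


February 19, 2028

Start: December 12, 2027
Add 69 days
December 12 → January 1: 31 - 12 + 1 = 20 days (69 - 20 = 49 left)
January 1 → February 1: 31 - 1 + 1 = 31 days (49 - 31 = 18 left)
February 1 + 18 = February 19, 2028


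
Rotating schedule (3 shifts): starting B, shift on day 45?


Shifts: A, B, C
Start: B (index 1)
Day 45: (1 + 45 - 1) mod 3
= 45 mod 3
= 0
Index 0 → shift A

Shift A


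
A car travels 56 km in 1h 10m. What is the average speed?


Distance: 56 km
Time: 1h 10m = 70 min = 70/60 = 7/6 hours
Speed = 56 ÷ (7/6) = 56 × 6 / 7 = 336/7 = 48.0 km/h

48.0 km/h


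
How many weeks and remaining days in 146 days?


20 weeks 6 days

Weeks: 146 ÷ 7 = 20 remainder 6


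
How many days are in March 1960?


31 days

Month: March (month 3)
March has 31 days


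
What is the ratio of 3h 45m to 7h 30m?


1:2 (0.50)

Duration 1: 225 minutes
Duration 2: 450 minutes
Ratio = 225:450
GCD = 225
Simplified = 1:2
As a decimal: 1/2 = 0.50


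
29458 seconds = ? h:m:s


Hours: 29458 ÷ 3600 = 8 remainder 658
Minutes: 658 ÷ 60 = 10 remainder 58
Seconds: 58

8h 10m 58s


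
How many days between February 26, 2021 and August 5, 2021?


From February 26, 2021 to August 5, 2021
Rest of February 2021: 28 - 26 = 2
Full months: March 31, April 30, May 31, June 30, July 31
Days into August 2021: 5
Total = 2 + 31 + 30 + 31 + 30 + 31 + 5 = 160 days

160 days


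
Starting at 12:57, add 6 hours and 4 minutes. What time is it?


19:01

Start: 777 minutes from midnight
Add: 364 minutes
Total: 1141 minutes
Hours: 1141 ÷ 60 = 19 remainder 1


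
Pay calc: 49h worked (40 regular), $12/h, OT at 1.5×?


$642.00

Regular: 40h × $12 = $480.00
Overtime: 49 - 40 = 9h
OT pay: 9h × $12 × 1.5 = $162.00
Total = $480.00 + $162.00 = $642.00


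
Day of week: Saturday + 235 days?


Start: Saturday (index 5)
(5 + 235) mod 7
= 240 mod 7
= 2
Index 2 → Wednesday

Wednesday


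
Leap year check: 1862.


Rules: divisible by 4 AND (not by 100 OR by 400)
1862 ÷ 4 = 465 remainder 2 → not divisible by 4
Not divisible by 4 → not a leap year

No


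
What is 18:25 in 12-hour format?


Hour: 18
18 - 12 = 6 → PM

6:25 PM


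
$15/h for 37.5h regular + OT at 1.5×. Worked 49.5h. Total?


Regular: 37.5h × $15 = $562.50
Overtime: 49.5 - 37.5 = 12.0h
OT pay: 12.0h × $15 × 1.5 = $270.00
Total = $562.50 + $270.00 = $832.50

$832.50


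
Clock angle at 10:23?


173.5°

Hour hand = 10×30 + 23×0.5 = 311.5°
Minute hand = 23×6 = 138°
Difference = |311.5 - 138| = 173.5°


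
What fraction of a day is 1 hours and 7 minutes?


Total minutes: 1×60 + 7 = 67
Day = 24×60 = 1440 minutes
Fraction = 67/1440 ≈ 0.0465
As a percentage: 67/1440 × 100 ≈ 4.65%

0.0465 (4.65%)


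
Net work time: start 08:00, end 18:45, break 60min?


Total time = (18×60+45) - (8×60+0)
= 1125 - 480 = 645 min
Minus break: 645 - 60 = 585 min
= 9h 45m

9h 45m (585 minutes)


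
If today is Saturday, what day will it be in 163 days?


Monday

Start: Saturday (index 5)
(5 + 163) mod 7
= 168 mod 7
= 0
Index 0 → Monday


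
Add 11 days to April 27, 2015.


Start: April 27, 2015
Add 11 days
April 27 → May 1: 30 - 27 + 1 = 4 days (11 - 4 = 7 left)
May 1 + 7 = May 8, 2015

May 8, 2015


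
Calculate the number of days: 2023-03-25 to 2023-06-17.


From March 25, 2023 to June 17, 2023
Rest of March 2023: 31 - 25 = 6
Full months: April 30, May 31
Days into June 2023: 17
Total = 6 + 30 + 31 + 17 = 84 days

84 days


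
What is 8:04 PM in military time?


20:04

Input: 8:04 PM
PM: 8 + 12 = 20


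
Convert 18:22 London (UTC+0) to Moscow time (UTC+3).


21:22

Time difference = UTC+3 - UTC+0 = +3 hours
New hour = (18 + 3) mod 24
= 21 mod 24 = 21
Minutes unchanged → 21:22


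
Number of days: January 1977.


Month: January (month 1)
January has 31 days

31 days


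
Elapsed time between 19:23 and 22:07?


End time in minutes: 22×60 + 7 = 1327
Start time in minutes: 19×60 + 23 = 1163
Difference = 1327 - 1163 = 164 minutes
= 2 hours 44 minutes

2h 44m


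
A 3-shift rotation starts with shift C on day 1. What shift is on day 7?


Shifts: A, B, C
Start: C (index 2)
Day 7: (2 + 7 - 1) mod 3
= 8 mod 3
= 2
Index 2 → shift C

Shift C


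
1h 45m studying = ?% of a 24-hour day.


7.3%

Time: 105 minutes
Day: 1440 minutes
Percentage = (105/1440) × 100 ≈ 7.3%


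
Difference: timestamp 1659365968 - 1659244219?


121749 seconds (33.8 hours / 1.41 days)

Difference = 1659365968 - 1659244219 = 121749 seconds
In hours: 121749 / 3600 ≈ 33.8
In days: 121749 / 86400 ≈ 1.41


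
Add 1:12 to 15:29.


Start: 929 minutes from midnight
Add: 72 minutes
Total: 1001 minutes
Hours: 1001 ÷ 60 = 16 remainder 41

16:41


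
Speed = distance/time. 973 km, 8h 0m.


121.6 km/h

Distance: 973 km
Time: 8 hours
Speed = 973 / 8 ≈ 121.6 km/h


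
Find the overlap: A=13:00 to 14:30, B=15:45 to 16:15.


0 minutes

Meeting A: 780-870 (in minutes from midnight)
Meeting B: 945-975
Overlap start = max(780, 945) = 945
Overlap end = min(870, 975) = 870
Overlap = max(0, 870 - 945) = 0 min


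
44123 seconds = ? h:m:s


12h 15m 23s

Hours: 44123 ÷ 3600 = 12 remainder 923
Minutes: 923 ÷ 60 = 15 remainder 23
Seconds: 23


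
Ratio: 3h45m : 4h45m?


15:19 (0.79)

Duration 1: 225 minutes
Duration 2: 285 minutes
Ratio = 225:285
GCD = 15
Simplified = 15:19
As a decimal: 15/19 ≈ 0.79


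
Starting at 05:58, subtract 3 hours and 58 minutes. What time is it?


02:00

Start: 358 minutes from midnight
Subtract: 238 minutes
Remaining: 358 - 238 = 120
Hours: 2, Minutes: 0


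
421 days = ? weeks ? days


60 weeks 1 days

Weeks: 421 ÷ 7 = 60 remainder 1


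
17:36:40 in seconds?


Hours: 17 × 3600 = 61200
Minutes: 36 × 60 = 2160
Seconds: 40
Total = 61200 + 2160 + 40 = 63400

63400 seconds


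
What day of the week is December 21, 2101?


Wednesday

Zeller's congruence:
q=21, m=12, k=1, j=21
h = (21 + ⌊13×13/5⌋ + 1 + ⌊1/4⌋ + ⌊21/4⌋ - 2×21) mod 7
= (21 + 33 + 1 + 0 + 5 - 42) mod 7
= 18 mod 7 = 4
h=4 → Wednesday


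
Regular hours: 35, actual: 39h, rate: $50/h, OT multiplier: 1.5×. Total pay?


$2050.00

Regular: 35h × $50 = $1750.00
Overtime: 39 - 35 = 4h
OT pay: 4h × $50 × 1.5 = $300.00
Total = $1750.00 + $300.00 = $2050.00


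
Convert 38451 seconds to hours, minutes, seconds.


10h 40m 51s

Hours: 38451 ÷ 3600 = 10 remainder 2451
Minutes: 2451 ÷ 60 = 40 remainder 51
Seconds: 51


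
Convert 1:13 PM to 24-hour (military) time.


13:13

Input: 1:13 PM
PM: 1 + 12 = 13


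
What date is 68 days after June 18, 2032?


Start: June 18, 2032
Add 68 days
June 18 → July 1: 30 - 18 + 1 = 13 days (68 - 13 = 55 left)
July 1 → August 1: 31 - 1 + 1 = 31 days (55 - 31 = 24 left)
August 1 + 24 = August 25, 2032

August 25, 2032


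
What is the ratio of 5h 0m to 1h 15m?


4:1 (4.00)

Duration 1: 300 minutes
Duration 2: 75 minutes
Ratio = 300:75
GCD = 75
Simplified = 4:1
As a decimal: 4/1 = 4.00


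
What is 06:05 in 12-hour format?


6:05 AM

Hour: 6
6 < 12 → AM


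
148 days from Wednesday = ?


Start: Wednesday (index 2)
(2 + 148) mod 7
= 150 mod 7
= 3
Index 3 → Thursday

Thursday


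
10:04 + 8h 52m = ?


Start: 604 minutes from midnight
Add: 532 minutes
Total: 1136 minutes
Hours: 1136 ÷ 60 = 18 remainder 56

18:56


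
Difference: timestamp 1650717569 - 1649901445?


Difference = 1650717569 - 1649901445 = 816124 seconds
In hours: 816124 / 3600 ≈ 226.7
In days: 816124 / 86400 ≈ 9.45

816124 seconds (226.7 hours / 9.45 days)


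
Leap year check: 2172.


Yes

Rules: divisible by 4 AND (not by 100 OR by 400)
2172 ÷ 4 = 543 exactly → divisible by 4
2172 ÷ 100 = 21 remainder 72 → not divisible by 100
Divisible by 4 but not by 100 → leap year


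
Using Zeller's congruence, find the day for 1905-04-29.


Saturday

Zeller's congruence:
q=29, m=4, k=5, j=19
h = (29 + ⌊13×5/5⌋ + 5 + ⌊5/4⌋ + ⌊19/4⌋ - 2×19) mod 7
= (29 + 13 + 5 + 1 + 4 - 38) mod 7
= 14 mod 7 = 0
h=0 → Saturday


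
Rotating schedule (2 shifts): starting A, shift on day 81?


Shifts: A, B
Start: A (index 0)
Day 81: (0 + 81 - 1) mod 2
= 80 mod 2
= 0
Index 0 → shift A

Shift A


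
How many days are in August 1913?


31 days

Month: August (month 8)
August has 31 days


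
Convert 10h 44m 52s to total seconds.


38692 seconds

Hours: 10 × 3600 = 36000
Minutes: 44 × 60 = 2640
Seconds: 52
Total = 36000 + 2640 + 52 = 38692


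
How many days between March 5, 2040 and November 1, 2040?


241 days

From March 5, 2040 to November 1, 2040
Rest of March 2040: 31 - 5 = 26
Full months: April 30, May 31, June 30, July 31, August 31, September 30, October 31
Days into November 2040: 1
Total = 26 + 30 + 31 + 30 + 31 + 31 + 30 + 31 + 1 = 241 days


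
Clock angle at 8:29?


Hour hand = 8×30 + 29×0.5 = 254.5°
Minute hand = 29×6 = 174°
Difference = |254.5 - 174| = 80.5°

80.5°


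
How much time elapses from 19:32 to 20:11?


End time in minutes: 20×60 + 11 = 1211
Start time in minutes: 19×60 + 32 = 1172
Difference = 1211 - 1172 = 39 minutes
= 0 hours 39 minutes

0h 39m


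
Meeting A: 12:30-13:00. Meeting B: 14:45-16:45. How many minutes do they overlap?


0 minutes

Meeting A: 750-780 (in minutes from midnight)
Meeting B: 885-1005
Overlap start = max(750, 885) = 885
Overlap end = min(780, 1005) = 780
Overlap = max(0, 780 - 885) = 0 min


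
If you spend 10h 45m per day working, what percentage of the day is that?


44.8%

Time: 645 minutes
Day: 1440 minutes
Percentage = (645/1440) × 100 ≈ 44.8%


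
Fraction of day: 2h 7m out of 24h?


0.0882 (8.82%)

Total minutes: 2×60 + 7 = 127
Day = 24×60 = 1440 minutes
Fraction = 127/1440 ≈ 0.0882
As a percentage: 127/1440 × 100 ≈ 8.82%


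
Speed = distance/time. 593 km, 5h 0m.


118.6 km/h

Distance: 593 km
Time: 5 hours
Speed = 593 / 5 = 118.6 km/h


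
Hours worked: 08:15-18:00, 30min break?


9h 15m (555 minutes)

Total time = (18×60+0) - (8×60+15)
= 1080 - 495 = 585 min
Minus break: 585 - 30 = 555 min
= 9h 15m


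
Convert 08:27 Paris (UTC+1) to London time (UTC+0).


07:27

Time difference = UTC+0 - UTC+1 = -1 hours
New hour = (8 -1) mod 24
= 7 mod 24 = 7
Minutes unchanged → 07:27


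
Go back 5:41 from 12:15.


06:34

Start: 735 minutes from midnight
Subtract: 341 minutes
Remaining: 735 - 341 = 394
Hours: 6, Minutes: 34


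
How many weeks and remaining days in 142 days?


Weeks: 142 ÷ 7 = 20 remainder 2

20 weeks 2 days


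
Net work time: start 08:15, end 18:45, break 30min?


Total time = (18×60+45) - (8×60+15)
= 1125 - 495 = 630 min
Minus break: 630 - 30 = 600 min
= 10h 0m

10h 0m (600 minutes)


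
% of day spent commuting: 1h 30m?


6.3%

Time: 90 minutes
Day: 1440 minutes
Percentage = (90/1440) × 100 ≈ 6.3%


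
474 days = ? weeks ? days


67 weeks 5 days

Weeks: 474 ÷ 7 = 67 remainder 5


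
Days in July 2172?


Month: July (month 7)
July has 31 days

31 days


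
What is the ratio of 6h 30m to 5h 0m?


13:10 (1.30)

Duration 1: 390 minutes
Duration 2: 300 minutes
Ratio = 390:300
GCD = 30
Simplified = 13:10
As a decimal: 13/10 = 1.30


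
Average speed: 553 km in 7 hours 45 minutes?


Distance: 553 km
Time: 7h 45m = 465 min = 465/60 = 31/4 hours
Speed = 553 ÷ (31/4) = 553 × 4 / 31 = 2212/31 ≈ 71.4 km/h

71.4 km/h


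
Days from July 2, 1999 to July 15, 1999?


From July 2, 1999 to July 15, 1999
Same month: 15 - 2 = 13 days

13 days


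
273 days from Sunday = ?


Start: Sunday (index 6)
(6 + 273) mod 7
= 279 mod 7
= 6
Index 6 → Sunday

Sunday


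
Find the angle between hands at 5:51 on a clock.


Hour hand = 5×30 + 51×0.5 = 175.5°
Minute hand = 51×6 = 306°
Difference = |175.5 - 306| = 130.5°

130.5°


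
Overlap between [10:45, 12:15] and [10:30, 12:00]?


75 minutes

Meeting A: 645-735 (in minutes from midnight)
Meeting B: 630-720
Overlap start = max(645, 630) = 645
Overlap end = min(735, 720) = 720
Overlap = max(0, 720 - 645) = 75 min


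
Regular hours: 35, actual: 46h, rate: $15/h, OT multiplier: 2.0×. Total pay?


Regular: 35h × $15 = $525.00
Overtime: 46 - 35 = 11h
OT pay: 11h × $15 × 2.0 = $330.00
Total = $525.00 + $330.00 = $855.00

$855.00


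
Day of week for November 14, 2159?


Wednesday

Zeller's congruence:
q=14, m=11, k=59, j=21
h = (14 + ⌊13×12/5⌋ + 59 + ⌊59/4⌋ + ⌊21/4⌋ - 2×21) mod 7
= (14 + 31 + 59 + 14 + 5 - 42) mod 7
= 81 mod 7 = 4
h=4 → Wednesday


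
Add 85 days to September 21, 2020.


Start: September 21, 2020
Add 85 days
September 21 → October 1: 30 - 21 + 1 = 10 days (85 - 10 = 75 left)
October 1 → November 1: 31 - 1 + 1 = 31 days (75 - 31 = 44 left)
November 1 → December 1: 30 - 1 + 1 = 30 days (44 - 30 = 14 left)
December 1 + 14 = December 15, 2020

December 15, 2020


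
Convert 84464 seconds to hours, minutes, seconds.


23h 27m 44s

Hours: 84464 ÷ 3600 = 23 remainder 1664
Minutes: 1664 ÷ 60 = 27 remainder 44
Seconds: 44


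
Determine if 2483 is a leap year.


Rules: divisible by 4 AND (not by 100 OR by 400)
2483 ÷ 4 = 620 remainder 3 → not divisible by 4
Not divisible by 4 → not a leap year

No


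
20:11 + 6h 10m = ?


Start: 1211 minutes from midnight
Add: 370 minutes
Total: 1581 minutes
Hours: 1581 ÷ 60 = 26 remainder 21
26 ≥ 24 → 26 - 24 = 2 (next day)

02:21 (next day)


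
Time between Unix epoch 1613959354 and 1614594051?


634697 seconds (176.3 hours / 7.35 days)

Difference = 1614594051 - 1613959354 = 634697 seconds
In hours: 634697 / 3600 ≈ 176.3
In days: 634697 / 86400 ≈ 7.35


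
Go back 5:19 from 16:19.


11:00

Start: 979 minutes from midnight
Subtract: 319 minutes
Remaining: 979 - 319 = 660
Hours: 11, Minutes: 0


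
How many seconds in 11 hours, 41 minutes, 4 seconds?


Hours: 11 × 3600 = 39600
Minutes: 41 × 60 = 2460
Seconds: 4
Total = 39600 + 2460 + 4 = 42064

42064 seconds


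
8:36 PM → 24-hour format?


20:36

Input: 8:36 PM
PM: 8 + 12 = 20


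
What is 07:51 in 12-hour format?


7:51 AM

Hour: 7
7 < 12 → AM


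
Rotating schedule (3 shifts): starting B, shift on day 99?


Shift A

Shifts: A, B, C
Start: B (index 1)
Day 99: (1 + 99 - 1) mod 3
= 99 mod 3
= 0
Index 0 → shift A


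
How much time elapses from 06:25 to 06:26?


0h 1m

End time in minutes: 6×60 + 26 = 386
Start time in minutes: 6×60 + 25 = 385
Difference = 386 - 385 = 1 minutes
= 0 hours 1 minutes


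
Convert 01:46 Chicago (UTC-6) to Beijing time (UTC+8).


15:46

Time difference = UTC+8 - UTC-6 = +14 hours
New hour = (1 + 14) mod 24
= 15 mod 24 = 15
Minutes unchanged → 15:46


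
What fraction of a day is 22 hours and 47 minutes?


Total minutes: 22×60 + 47 = 1367
Day = 24×60 = 1440 minutes
Fraction = 1367/1440 ≈ 0.9493
As a percentage: 1367/1440 × 100 ≈ 94.93%

0.9493 (94.93%)


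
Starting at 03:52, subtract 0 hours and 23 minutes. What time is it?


Start: 232 minutes from midnight
Subtract: 23 minutes
Remaining: 232 - 23 = 209
Hours: 3, Minutes: 29

03:29


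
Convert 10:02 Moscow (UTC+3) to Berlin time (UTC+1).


Time difference = UTC+1 - UTC+3 = -2 hours
New hour = (10 -2) mod 24
= 8 mod 24 = 8
Minutes unchanged → 08:02

08:02


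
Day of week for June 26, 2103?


Tuesday

Zeller's congruence:
q=26, m=6, k=3, j=21
h = (26 + ⌊13×7/5⌋ + 3 + ⌊3/4⌋ + ⌊21/4⌋ - 2×21) mod 7
= (26 + 18 + 3 + 0 + 5 - 42) mod 7
= 10 mod 7 = 3
h=3 → Tuesday


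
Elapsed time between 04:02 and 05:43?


End time in minutes: 5×60 + 43 = 343
Start time in minutes: 4×60 + 2 = 242
Difference = 343 - 242 = 101 minutes
= 1 hours 41 minutes

1h 41m


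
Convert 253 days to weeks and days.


Weeks: 253 ÷ 7 = 36 remainder 1

36 weeks 1 days


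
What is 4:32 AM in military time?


04:32

Input: 4:32 AM
AM hour stays: 4


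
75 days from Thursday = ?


Tuesday

Start: Thursday (index 3)
(3 + 75) mod 7
= 78 mod 7
= 1
Index 1 → Tuesday


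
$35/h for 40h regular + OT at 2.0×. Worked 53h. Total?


Regular: 40h × $35 = $1400.00
Overtime: 53 - 40 = 13h
OT pay: 13h × $35 × 2.0 = $910.00
Total = $1400.00 + $910.00 = $2310.00

$2310.00


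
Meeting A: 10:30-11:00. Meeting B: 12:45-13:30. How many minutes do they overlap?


0 minutes

Meeting A: 630-660 (in minutes from midnight)
Meeting B: 765-810
Overlap start = max(630, 765) = 765
Overlap end = min(660, 810) = 660
Overlap = max(0, 660 - 765) = 0 min


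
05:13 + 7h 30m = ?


12:43

Start: 313 minutes from midnight
Add: 450 minutes
Total: 763 minutes
Hours: 763 ÷ 60 = 12 remainder 43


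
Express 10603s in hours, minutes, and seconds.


2h 56m 43s

Hours: 10603 ÷ 3600 = 2 remainder 3403
Minutes: 3403 ÷ 60 = 56 remainder 43
Seconds: 43


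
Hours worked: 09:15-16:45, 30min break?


Total time = (16×60+45) - (9×60+15)
= 1005 - 555 = 450 min
Minus break: 450 - 30 = 420 min
= 7h 0m

7h 0m (420 minutes)


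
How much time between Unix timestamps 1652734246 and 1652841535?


Difference = 1652841535 - 1652734246 = 107289 seconds
In hours: 107289 / 3600 ≈ 29.8
In days: 107289 / 86400 ≈ 1.24

107289 seconds (29.8 hours / 1.24 days)


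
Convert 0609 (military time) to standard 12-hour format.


Hour: 6
6 < 12 → AM

6:09 AM


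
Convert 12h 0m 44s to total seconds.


43244 seconds

Hours: 12 × 3600 = 43200
Minutes: 0 × 60 = 0
Seconds: 44
Total = 43200 + 0 + 44 = 43244


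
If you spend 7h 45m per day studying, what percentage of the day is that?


32.3%

Time: 465 minutes
Day: 1440 minutes
Percentage = (465/1440) × 100 ≈ 32.3%


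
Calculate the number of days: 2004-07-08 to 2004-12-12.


157 days

From July 8, 2004 to December 12, 2004
Rest of July 2004: 31 - 8 = 23
Full months: August 31, September 30, October 31, November 30
Days into December 2004: 12
Total = 23 + 31 + 30 + 31 + 30 + 12 = 157 days


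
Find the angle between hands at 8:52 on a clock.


Hour hand = 8×30 + 52×0.5 = 266.0°
Minute hand = 52×6 = 312°
Difference = |266.0 - 312| = 46.0°

46.0°


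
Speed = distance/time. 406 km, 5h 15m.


77.3 km/h

Distance: 406 km
Time: 5h 15m = 315 min = 315/60 = 21/4 hours
Speed = 406 ÷ (21/4) = 406 × 4 / 21 = 1624/21 ≈ 77.3 km/h


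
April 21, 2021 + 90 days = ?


Start: April 21, 2021
Add 90 days
April 21 → May 1: 30 - 21 + 1 = 10 days (90 - 10 = 80 left)
May 1 → June 1: 31 - 1 + 1 = 31 days (80 - 31 = 49 left)
June 1 → July 1: 30 - 1 + 1 = 30 days (49 - 30 = 19 left)
July 1 + 19 = July 20, 2021

July 20, 2021


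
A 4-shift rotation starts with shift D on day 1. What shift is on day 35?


Shifts: A, B, C, D
Start: D (index 3)
Day 35: (3 + 35 - 1) mod 4
= 37 mod 4
= 1
Index 1 → shift B

Shift B


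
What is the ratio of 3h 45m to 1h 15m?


Duration 1: 225 minutes
Duration 2: 75 minutes
Ratio = 225:75
GCD = 75
Simplified = 3:1
As a decimal: 3/1 = 3.00

3:1 (3.00)


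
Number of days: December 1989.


Month: December (month 12)
December has 31 days

31 days


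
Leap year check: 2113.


Rules: divisible by 4 AND (not by 100 OR by 400)
2113 ÷ 4 = 528 remainder 1 → not divisible by 4
Not divisible by 4 → not a leap year

No


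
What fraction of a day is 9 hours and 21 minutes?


0.3896 (38.96%)

Total minutes: 9×60 + 21 = 561
Day = 24×60 = 1440 minutes
Fraction = 561/1440 ≈ 0.3896
As a percentage: 561/1440 × 100 ≈ 38.96%


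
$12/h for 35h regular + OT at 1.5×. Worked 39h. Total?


Regular: 35h × $12 = $420.00
Overtime: 39 - 35 = 4h
OT pay: 4h × $12 × 1.5 = $72.00
Total = $420.00 + $72.00 = $492.00

$492.00


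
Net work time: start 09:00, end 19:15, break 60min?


9h 15m (555 minutes)

Total time = (19×60+15) - (9×60+0)
= 1155 - 540 = 615 min
Minus break: 615 - 60 = 555 min
= 9h 15m


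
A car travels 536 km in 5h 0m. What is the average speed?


Distance: 536 km
Time: 5 hours
Speed = 536 / 5 = 107.2 km/h

107.2 km/h


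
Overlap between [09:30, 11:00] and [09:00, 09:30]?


0 minutes

Meeting A: 570-660 (in minutes from midnight)
Meeting B: 540-570
Overlap start = max(570, 540) = 570
Overlap end = min(660, 570) = 570
Overlap = max(0, 570 - 570) = 0 min


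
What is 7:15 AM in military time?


07:15

Input: 7:15 AM
AM hour stays: 7


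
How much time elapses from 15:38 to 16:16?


0h 38m

End time in minutes: 16×60 + 16 = 976
Start time in minutes: 15×60 + 38 = 938
Difference = 976 - 938 = 38 minutes
= 0 hours 38 minutes


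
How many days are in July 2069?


31 days

Month: July (month 7)
July has 31 days


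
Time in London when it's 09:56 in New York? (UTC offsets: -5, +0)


Time difference = UTC+0 - UTC-5 = +5 hours
New hour = (9 + 5) mod 24
= 14 mod 24 = 14
Minutes unchanged → 14:56

14:56


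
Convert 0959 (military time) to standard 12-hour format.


9:59 AM

Hour: 9
9 < 12 → AM


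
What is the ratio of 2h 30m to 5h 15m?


Duration 1: 150 minutes
Duration 2: 315 minutes
Ratio = 150:315
GCD = 15
Simplified = 10:21
As a decimal: 10/21 ≈ 0.48

10:21 (0.48)


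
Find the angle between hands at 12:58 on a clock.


41.0°

Hour hand (12 ≡ 0 on the dial): 0×30 + 58×0.5 = 29.0°
Minute hand = 58×6 = 348°
Difference = |29.0 - 348| = 319.0°
Since > 180°: 360 - 319.0 = 41.0°


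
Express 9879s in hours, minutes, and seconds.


Hours: 9879 ÷ 3600 = 2 remainder 2679
Minutes: 2679 ÷ 60 = 44 remainder 39
Seconds: 39

2h 44m 39s


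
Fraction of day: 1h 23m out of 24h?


0.0576 (5.76%)

Total minutes: 1×60 + 23 = 83
Day = 24×60 = 1440 minutes
Fraction = 83/1440 ≈ 0.0576
As a percentage: 83/1440 × 100 ≈ 5.76%


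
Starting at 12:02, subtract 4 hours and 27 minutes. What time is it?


Start: 722 minutes from midnight
Subtract: 267 minutes
Remaining: 722 - 267 = 455
Hours: 7, Minutes: 35

07:35


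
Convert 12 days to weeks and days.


1 weeks 5 days

Weeks: 12 ÷ 7 = 1 remainder 5


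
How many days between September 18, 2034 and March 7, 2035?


170 days

From September 18, 2034 to March 7, 2035
Rest of September 2034: 30 - 18 = 12
Full months: October 31, November 30, December 31, January 31, February 2035 28
Days into March 2035: 7
Total = 12 + 31 + 30 + 31 + 31 + 28 + 7 = 170 days


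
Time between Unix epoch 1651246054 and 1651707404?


Difference = 1651707404 - 1651246054 = 461350 seconds
In hours: 461350 / 3600 ≈ 128.2
In days: 461350 / 86400 ≈ 5.34

461350 seconds (128.2 hours / 5.34 days)


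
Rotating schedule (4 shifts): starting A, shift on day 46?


Shift B

Shifts: A, B, C, D
Start: A (index 0)
Day 46: (0 + 46 - 1) mod 4
= 45 mod 4
= 1
Index 1 → shift B


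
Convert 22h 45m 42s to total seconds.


Hours: 22 × 3600 = 79200
Minutes: 45 × 60 = 2700
Seconds: 42
Total = 79200 + 2700 + 42 = 81942

81942 seconds


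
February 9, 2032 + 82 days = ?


May 1, 2032

Start: February 9, 2032
Add 82 days
February 9 → March 1: 29 - 9 + 1 = 21 days (82 - 21 = 61 left)
March 1 → April 1: 31 - 1 + 1 = 31 days (61 - 31 = 30 left)
April 1 → May 1: 30 - 1 + 1 = 30 days (30 - 30 = 0 left)
Land exactly on May 1, 2032


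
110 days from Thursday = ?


Start: Thursday (index 3)
(3 + 110) mod 7
= 113 mod 7
= 1
Index 1 → Tuesday

Tuesday


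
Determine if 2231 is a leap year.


No

Rules: divisible by 4 AND (not by 100 OR by 400)
2231 ÷ 4 = 557 remainder 3 → not divisible by 4
Not divisible by 4 → not a leap year


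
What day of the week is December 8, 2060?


Wednesday

Zeller's congruence:
q=8, m=12, k=60, j=20
h = (8 + ⌊13×13/5⌋ + 60 + ⌊60/4⌋ + ⌊20/4⌋ - 2×20) mod 7
= (8 + 33 + 60 + 15 + 5 - 40) mod 7
= 81 mod 7 = 4
h=4 → Wednesday


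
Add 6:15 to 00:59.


07:14

Start: 59 minutes from midnight
Add: 375 minutes
Total: 434 minutes
Hours: 434 ÷ 60 = 7 remainder 14


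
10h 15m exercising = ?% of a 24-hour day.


42.7%

Time: 615 minutes
Day: 1440 minutes
Percentage = (615/1440) × 100 ≈ 42.7%


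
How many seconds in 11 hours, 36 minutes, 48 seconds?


Hours: 11 × 3600 = 39600
Minutes: 36 × 60 = 2160
Seconds: 48
Total = 39600 + 2160 + 48 = 41808

41808 seconds


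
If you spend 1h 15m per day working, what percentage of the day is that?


Time: 75 minutes
Day: 1440 minutes
Percentage = (75/1440) × 100 ≈ 5.2%

5.2%


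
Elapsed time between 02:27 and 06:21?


End time in minutes: 6×60 + 21 = 381
Start time in minutes: 2×60 + 27 = 147
Difference = 381 - 147 = 234 minutes
= 3 hours 54 minutes

3h 54m


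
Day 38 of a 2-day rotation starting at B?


Shift A

Shifts: A, B
Start: B (index 1)
Day 38: (1 + 38 - 1) mod 2
= 38 mod 2
= 0
Index 0 → shift A


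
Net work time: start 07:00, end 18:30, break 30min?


11h 0m (660 minutes)

Total time = (18×60+30) - (7×60+0)
= 1110 - 420 = 690 min
Minus break: 690 - 30 = 660 min
= 11h 0m


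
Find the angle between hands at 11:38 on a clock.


Hour hand = 11×30 + 38×0.5 = 349.0°
Minute hand = 38×6 = 228°
Difference = |349.0 - 228| = 121.0°

121.0°


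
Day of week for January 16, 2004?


Friday

Zeller's congruence:
q=16, m=13, k=3, j=20
h = (16 + ⌊13×14/5⌋ + 3 + ⌊3/4⌋ + ⌊20/4⌋ - 2×20) mod 7
= (16 + 36 + 3 + 0 + 5 - 40) mod 7
= 20 mod 7 = 6
h=6 → Friday


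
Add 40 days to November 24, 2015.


January 3, 2016

Start: November 24, 2015
Add 40 days
November 24 → December 1: 30 - 24 + 1 = 7 days (40 - 7 = 33 left)
December 1 → January 1: 31 - 1 + 1 = 31 days (33 - 31 = 2 left)
January 1 + 2 = January 3, 2016


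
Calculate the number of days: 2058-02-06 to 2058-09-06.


212 days

From February 6, 2058 to September 6, 2058
Rest of February 2058: 28 - 6 = 22
Full months: March 31, April 30, May 31, June 30, July 31, August 31
Days into September 2058: 6
Total = 22 + 31 + 30 + 31 + 30 + 31 + 31 + 6 = 212 days


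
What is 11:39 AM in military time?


Input: 11:39 AM
AM hour stays: 11

11:39


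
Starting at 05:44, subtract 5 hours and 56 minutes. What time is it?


23:48

Start: 344 minutes from midnight
Subtract: 356 minutes
Remaining: 344 - 356 = -12
Negative → add 24×60 = 1428
Hours: 23, Minutes: 48


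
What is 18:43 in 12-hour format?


Hour: 18
18 - 12 = 6 → PM

6:43 PM


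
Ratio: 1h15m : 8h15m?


5:33 (0.15)

Duration 1: 75 minutes
Duration 2: 495 minutes
Ratio = 75:495
GCD = 15
Simplified = 5:33
As a decimal: 5/33 ≈ 0.15


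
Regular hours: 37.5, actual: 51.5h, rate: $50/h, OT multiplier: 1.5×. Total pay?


Regular: 37.5h × $50 = $1875.00
Overtime: 51.5 - 37.5 = 14.0h
OT pay: 14.0h × $50 × 1.5 = $1050.00
Total = $1875.00 + $1050.00 = $2925.00

$2925.00


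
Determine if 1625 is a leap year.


No

Rules: divisible by 4 AND (not by 100 OR by 400)
1625 ÷ 4 = 406 remainder 1 → not divisible by 4
Not divisible by 4 → not a leap year


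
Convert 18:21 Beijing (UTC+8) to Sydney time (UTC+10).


Time difference = UTC+10 - UTC+8 = +2 hours
New hour = (18 + 2) mod 24
= 20 mod 24 = 20
Minutes unchanged → 20:21

20:21


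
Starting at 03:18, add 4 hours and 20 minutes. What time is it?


Start: 198 minutes from midnight
Add: 260 minutes
Total: 458 minutes
Hours: 458 ÷ 60 = 7 remainder 38

07:38


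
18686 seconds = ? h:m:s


Hours: 18686 ÷ 3600 = 5 remainder 686
Minutes: 686 ÷ 60 = 11 remainder 26
Seconds: 26

5h 11m 26s


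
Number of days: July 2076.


31 days

Month: July (month 7)
July has 31 days


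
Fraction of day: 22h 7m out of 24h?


Total minutes: 22×60 + 7 = 1327
Day = 24×60 = 1440 minutes
Fraction = 1327/1440 ≈ 0.9215
As a percentage: 1327/1440 × 100 ≈ 92.15%

0.9215 (92.15%)


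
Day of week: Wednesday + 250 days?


Monday

Start: Wednesday (index 2)
(2 + 250) mod 7
= 252 mod 7
= 0
Index 0 → Monday


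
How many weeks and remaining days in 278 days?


Weeks: 278 ÷ 7 = 39 remainder 5

39 weeks 5 days


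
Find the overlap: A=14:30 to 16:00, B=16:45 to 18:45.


Meeting A: 870-960 (in minutes from midnight)
Meeting B: 1005-1125
Overlap start = max(870, 1005) = 1005
Overlap end = min(960, 1125) = 960
Overlap = max(0, 960 - 1005) = 0 min

0 minutes


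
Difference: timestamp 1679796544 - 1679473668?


Difference = 1679796544 - 1679473668 = 322876 seconds
In hours: 322876 / 3600 ≈ 89.7
In days: 322876 / 86400 ≈ 3.74

322876 seconds (89.7 hours / 3.74 days)


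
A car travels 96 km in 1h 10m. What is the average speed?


Distance: 96 km
Time: 1h 10m = 70 min = 70/60 = 7/6 hours
Speed = 96 ÷ (7/6) = 96 × 6 / 7 = 576/7 ≈ 82.3 km/h

82.3 km/h


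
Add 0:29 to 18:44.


19:13

Start: 1124 minutes from midnight
Add: 29 minutes
Total: 1153 minutes
Hours: 1153 ÷ 60 = 19 remainder 13


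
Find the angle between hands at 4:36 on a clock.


78.0°

Hour hand = 4×30 + 36×0.5 = 138.0°
Minute hand = 36×6 = 216°
Difference = |138.0 - 216| = 78.0°


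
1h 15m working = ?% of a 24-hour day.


Time: 75 minutes
Day: 1440 minutes
Percentage = (75/1440) × 100 ≈ 5.2%

5.2%


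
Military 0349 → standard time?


Hour: 3
3 < 12 → AM

3:49 AM


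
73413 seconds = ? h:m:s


20h 23m 33s

Hours: 73413 ÷ 3600 = 20 remainder 1413
Minutes: 1413 ÷ 60 = 23 remainder 33
Seconds: 33


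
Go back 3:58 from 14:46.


Start: 886 minutes from midnight
Subtract: 238 minutes
Remaining: 886 - 238 = 648
Hours: 10, Minutes: 48

10:48


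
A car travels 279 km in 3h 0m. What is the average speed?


Distance: 279 km
Time: 3 hours
Speed = 279 / 3 = 93.0 km/h

93.0 km/h


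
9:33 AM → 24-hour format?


Input: 9:33 AM
AM hour stays: 9

09:33


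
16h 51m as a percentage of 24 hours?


Total minutes: 16×60 + 51 = 1011
Day = 24×60 = 1440 minutes
Fraction = 1011/1440 ≈ 0.7021
As a percentage: 1011/1440 × 100 ≈ 70.21%

0.7021 (70.21%)


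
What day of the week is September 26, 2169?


Tuesday

Zeller's congruence:
q=26, m=9, k=69, j=21
h = (26 + ⌊13×10/5⌋ + 69 + ⌊69/4⌋ + ⌊21/4⌋ - 2×21) mod 7
= (26 + 26 + 69 + 17 + 5 - 42) mod 7
= 101 mod 7 = 3
h=3 → Tuesday


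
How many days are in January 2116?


31 days

Month: January (month 1)
January has 31 days


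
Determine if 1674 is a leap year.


Rules: divisible by 4 AND (not by 100 OR by 400)
1674 ÷ 4 = 418 remainder 2 → not divisible by 4
Not divisible by 4 → not a leap year

No


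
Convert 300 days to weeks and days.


Weeks: 300 ÷ 7 = 42 remainder 6

42 weeks 6 days


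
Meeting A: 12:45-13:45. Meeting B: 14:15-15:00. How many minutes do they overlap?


0 minutes

Meeting A: 765-825 (in minutes from midnight)
Meeting B: 855-900
Overlap start = max(765, 855) = 855
Overlap end = min(825, 900) = 825
Overlap = max(0, 825 - 855) = 0 min


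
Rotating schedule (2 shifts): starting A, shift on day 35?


Shifts: A, B
Start: A (index 0)
Day 35: (0 + 35 - 1) mod 2
= 34 mod 2
= 0
Index 0 → shift A

Shift A


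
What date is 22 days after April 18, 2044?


May 10, 2044

Start: April 18, 2044
Add 22 days
April 18 → May 1: 30 - 18 + 1 = 13 days (22 - 13 = 9 left)
May 1 + 9 = May 10, 2044


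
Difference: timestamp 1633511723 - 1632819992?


691731 seconds (192.1 hours / 8.01 days)

Difference = 1633511723 - 1632819992 = 691731 seconds
In hours: 691731 / 3600 ≈ 192.1
In days: 691731 / 86400 ≈ 8.01


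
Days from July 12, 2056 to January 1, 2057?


From July 12, 2056 to January 1, 2057
Rest of July 2056: 31 - 12 = 19
Full months: August 31, September 30, October 31, November 30, December 31
Days into January 2057: 1
Total = 19 + 31 + 30 + 31 + 30 + 31 + 1 = 173 days

173 days


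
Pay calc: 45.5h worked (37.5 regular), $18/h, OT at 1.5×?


$891.00

Regular: 37.5h × $18 = $675.00
Overtime: 45.5 - 37.5 = 8.0h
OT pay: 8.0h × $18 × 1.5 = $216.00
Total = $675.00 + $216.00 = $891.00


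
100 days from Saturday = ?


Start: Saturday (index 5)
(5 + 100) mod 7
= 105 mod 7
= 0
Index 0 → Monday

Monday


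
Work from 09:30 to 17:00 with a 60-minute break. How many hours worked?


6h 30m (390 minutes)

Total time = (17×60+0) - (9×60+30)
= 1020 - 570 = 450 min
Minus break: 450 - 60 = 390 min
= 6h 30m


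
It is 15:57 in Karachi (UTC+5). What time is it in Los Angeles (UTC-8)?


Time difference = UTC-8 - UTC+5 = -13 hours
New hour = (15 -13) mod 24
= 2 mod 24 = 2
Minutes unchanged → 02:57

02:57


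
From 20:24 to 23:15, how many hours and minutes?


2h 51m

End time in minutes: 23×60 + 15 = 1395
Start time in minutes: 20×60 + 24 = 1224
Difference = 1395 - 1224 = 171 minutes
= 2 hours 51 minutes


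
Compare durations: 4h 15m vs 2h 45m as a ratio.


17:11 (1.55)

Duration 1: 255 minutes
Duration 2: 165 minutes
Ratio = 255:165
GCD = 15
Simplified = 17:11
As a decimal: 17/11 ≈ 1.55


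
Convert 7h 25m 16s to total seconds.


26716 seconds

Hours: 7 × 3600 = 25200
Minutes: 25 × 60 = 1500
Seconds: 16
Total = 25200 + 1500 + 16 = 26716


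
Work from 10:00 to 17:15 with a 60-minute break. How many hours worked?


Total time = (17×60+15) - (10×60+0)
= 1035 - 600 = 435 min
Minus break: 435 - 60 = 375 min
= 6h 15m

6h 15m (375 minutes)


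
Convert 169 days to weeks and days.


24 weeks 1 days

Weeks: 169 ÷ 7 = 24 remainder 1


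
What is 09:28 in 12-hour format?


Hour: 9
9 < 12 → AM

9:28 AM


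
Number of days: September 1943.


Month: September (month 9)
September has 30 days

30 days


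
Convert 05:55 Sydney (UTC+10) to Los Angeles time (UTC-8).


11:55 (previous day)

Time difference = UTC-8 - UTC+10 = -18 hours
New hour = (5 -18) mod 24
= -13 mod 24 = 11
Minutes unchanged → 11:55; -13 < 0 → previous day


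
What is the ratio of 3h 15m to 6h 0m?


Duration 1: 195 minutes
Duration 2: 360 minutes
Ratio = 195:360
GCD = 15
Simplified = 13:24
As a decimal: 13/24 ≈ 0.54

13:24 (0.54)


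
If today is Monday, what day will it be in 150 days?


Thursday

Start: Monday (index 0)
(0 + 150) mod 7
= 150 mod 7
= 3
Index 3 → Thursday


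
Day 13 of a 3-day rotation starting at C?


Shifts: A, B, C
Start: C (index 2)
Day 13: (2 + 13 - 1) mod 3
= 14 mod 3
= 2
Index 2 → shift C

Shift C


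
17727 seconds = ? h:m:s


Hours: 17727 ÷ 3600 = 4 remainder 3327
Minutes: 3327 ÷ 60 = 55 remainder 27
Seconds: 27

4h 55m 27s


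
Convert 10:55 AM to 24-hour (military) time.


Input: 10:55 AM
AM hour stays: 10

10:55


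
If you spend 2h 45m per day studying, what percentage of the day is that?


Time: 165 minutes
Day: 1440 minutes
Percentage = (165/1440) × 100 ≈ 11.5%

11.5%
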